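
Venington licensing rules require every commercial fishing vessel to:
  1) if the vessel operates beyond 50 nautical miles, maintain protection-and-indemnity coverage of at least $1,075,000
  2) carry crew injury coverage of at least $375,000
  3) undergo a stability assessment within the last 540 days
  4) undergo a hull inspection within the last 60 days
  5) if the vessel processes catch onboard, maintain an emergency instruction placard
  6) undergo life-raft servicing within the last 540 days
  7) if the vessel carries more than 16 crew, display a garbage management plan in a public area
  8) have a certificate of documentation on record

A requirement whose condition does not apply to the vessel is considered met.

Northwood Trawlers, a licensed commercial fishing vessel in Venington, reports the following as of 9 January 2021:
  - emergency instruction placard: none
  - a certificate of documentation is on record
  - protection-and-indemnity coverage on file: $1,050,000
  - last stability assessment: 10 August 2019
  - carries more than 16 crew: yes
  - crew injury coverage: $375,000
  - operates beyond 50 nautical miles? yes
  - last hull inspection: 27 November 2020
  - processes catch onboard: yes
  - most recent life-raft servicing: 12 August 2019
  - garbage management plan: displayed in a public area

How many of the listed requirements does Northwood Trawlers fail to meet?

2

1. condition 'operates beyond 50 nautical miles' holds; protection-and-indemnity coverage $1,050,000 < $1,075,000 → not met
2. crew injury coverage $375,000 ≥ $375,000 → met
3. stability assessment 518 days ago vs limit 540 → met
4. hull inspection 43 days ago vs limit 60 → met
5. condition 'processes catch onboard' holds; emergency instruction placard absent → not met
6. life-raft servicing 516 days ago vs limit 540 → met
7. condition 'carries more than 16 crew' holds; garbage management plan present → met
8. certificate of documentation present → met
Not met: 2 of 8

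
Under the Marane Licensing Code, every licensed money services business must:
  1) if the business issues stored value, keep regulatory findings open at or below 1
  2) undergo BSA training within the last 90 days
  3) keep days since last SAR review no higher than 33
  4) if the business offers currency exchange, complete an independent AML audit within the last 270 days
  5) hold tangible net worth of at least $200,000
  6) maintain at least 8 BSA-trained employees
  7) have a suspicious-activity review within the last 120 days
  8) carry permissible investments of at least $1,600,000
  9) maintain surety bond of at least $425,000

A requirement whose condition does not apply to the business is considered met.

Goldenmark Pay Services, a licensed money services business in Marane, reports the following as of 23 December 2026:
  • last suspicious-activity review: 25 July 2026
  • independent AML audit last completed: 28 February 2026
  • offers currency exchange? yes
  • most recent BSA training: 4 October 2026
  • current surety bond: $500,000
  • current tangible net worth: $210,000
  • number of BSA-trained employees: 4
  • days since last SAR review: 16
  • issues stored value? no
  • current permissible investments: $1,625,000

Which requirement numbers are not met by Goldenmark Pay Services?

4, 6, 7

1. condition 'issues stored value' does not hold → requirement n/a → met
2. BSA training 80 days ago vs limit 90 → met
3. days since last SAR review 16 ≤ 33 → met
4. condition 'offers currency exchange' holds; independent AML audit 298 days ago vs limit 270 → not met
5. tangible net worth $210,000 ≥ $200,000 → met
6. BSA-trained employees 4 < 8 → not met
7. suspicious-activity review 151 days ago vs limit 120 → not met
8. permissible investments $1,625,000 ≥ $1,600,000 → met
9. surety bond $500,000 ≥ $425,000 → met
Not met: 4, 6, 7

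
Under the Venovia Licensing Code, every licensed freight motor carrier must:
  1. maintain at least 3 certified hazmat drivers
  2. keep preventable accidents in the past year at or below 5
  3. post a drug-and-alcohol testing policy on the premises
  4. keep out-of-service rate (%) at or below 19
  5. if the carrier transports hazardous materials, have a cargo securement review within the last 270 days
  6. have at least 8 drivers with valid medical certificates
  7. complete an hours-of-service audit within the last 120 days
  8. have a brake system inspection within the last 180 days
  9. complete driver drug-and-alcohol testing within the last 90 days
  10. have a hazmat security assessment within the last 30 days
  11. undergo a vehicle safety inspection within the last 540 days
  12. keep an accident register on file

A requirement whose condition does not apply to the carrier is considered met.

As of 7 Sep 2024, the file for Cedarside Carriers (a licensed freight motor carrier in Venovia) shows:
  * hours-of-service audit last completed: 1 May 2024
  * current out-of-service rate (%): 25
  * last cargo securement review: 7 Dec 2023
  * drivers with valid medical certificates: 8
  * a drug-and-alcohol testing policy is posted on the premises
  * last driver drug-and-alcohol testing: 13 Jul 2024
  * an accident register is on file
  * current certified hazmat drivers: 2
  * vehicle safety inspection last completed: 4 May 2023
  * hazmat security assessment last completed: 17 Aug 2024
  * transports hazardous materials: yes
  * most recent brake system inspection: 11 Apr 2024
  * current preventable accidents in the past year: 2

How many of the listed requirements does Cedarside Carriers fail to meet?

4

1. certified hazmat drivers 2 < 3 → not met
2. preventable accidents in the past year 2 ≤ 5 → met
3. drug-and-alcohol testing policy present → met
4. out-of-service rate (%) 25 > 19 → not met
5. condition 'transports hazardous materials' holds; cargo securement review 275 days ago vs limit 270 → not met
6. drivers with valid medical certificates 8 ≥ 8 → met
7. hours-of-service audit 129 days ago vs limit 120 → not met
8. brake system inspection 149 days ago vs limit 180 → met
9. driver drug-and-alcohol testing 56 days ago vs limit 90 → met
10. hazmat security assessment 21 days ago vs limit 30 → met
11. vehicle safety inspection 492 days ago vs limit 540 → met
12. accident register present → met
Not met: 4 of 12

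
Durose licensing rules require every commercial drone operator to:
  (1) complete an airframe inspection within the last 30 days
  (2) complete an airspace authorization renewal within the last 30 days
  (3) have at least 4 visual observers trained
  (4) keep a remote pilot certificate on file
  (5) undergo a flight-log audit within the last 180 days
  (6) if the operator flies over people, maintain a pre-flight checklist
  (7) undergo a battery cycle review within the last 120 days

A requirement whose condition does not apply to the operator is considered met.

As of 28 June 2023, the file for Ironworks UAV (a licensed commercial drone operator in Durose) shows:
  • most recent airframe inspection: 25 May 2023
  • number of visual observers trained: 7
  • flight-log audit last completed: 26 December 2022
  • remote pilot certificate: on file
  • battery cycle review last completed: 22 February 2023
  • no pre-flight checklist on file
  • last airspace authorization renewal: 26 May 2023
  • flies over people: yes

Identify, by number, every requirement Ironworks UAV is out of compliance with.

1, 2, 5, 6, 7

1. airframe inspection 34 days ago vs limit 30 → not met
2. airspace authorization renewal 33 days ago vs limit 30 → not met
3. visual observers trained 7 ≥ 4 → met
4. remote pilot certificate present → met
5. flight-log audit 184 days ago vs limit 180 → not met
6. condition 'flies over people' holds; pre-flight checklist absent → not met
7. battery cycle review 126 days ago vs limit 120 → not met
Not met: 1, 2, 5, 6, 7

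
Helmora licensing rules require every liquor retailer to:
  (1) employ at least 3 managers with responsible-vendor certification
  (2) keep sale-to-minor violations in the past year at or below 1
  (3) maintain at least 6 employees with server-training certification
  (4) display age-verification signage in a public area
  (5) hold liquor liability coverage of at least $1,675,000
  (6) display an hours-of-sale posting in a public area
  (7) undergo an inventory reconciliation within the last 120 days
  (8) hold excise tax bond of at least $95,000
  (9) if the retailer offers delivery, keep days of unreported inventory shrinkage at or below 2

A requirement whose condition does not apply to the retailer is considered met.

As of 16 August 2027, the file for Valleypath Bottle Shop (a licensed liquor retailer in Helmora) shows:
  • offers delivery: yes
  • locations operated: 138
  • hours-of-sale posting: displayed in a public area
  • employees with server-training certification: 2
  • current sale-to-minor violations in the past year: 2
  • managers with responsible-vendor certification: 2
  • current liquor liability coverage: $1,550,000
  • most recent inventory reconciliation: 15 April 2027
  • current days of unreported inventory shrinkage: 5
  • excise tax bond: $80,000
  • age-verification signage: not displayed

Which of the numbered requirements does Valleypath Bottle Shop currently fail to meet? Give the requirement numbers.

1, 2, 3, 4, 5, 7, 8, 9

1. managers with responsible-vendor certification 2 < 3 → not met
2. sale-to-minor violations in the past year 2 > 1 → not met
3. employees with server-training certification 2 < 6 → not met
4. age-verification signage absent → not met
5. liquor liability coverage $1,550,000 < $1,675,000 → not met
6. hours-of-sale posting present → met
7. inventory reconciliation 123 days ago vs limit 120 → not met
8. excise tax bond $80,000 < $95,000 → not met
9. condition 'offers delivery' holds; days of unreported inventory shrinkage 5 > 2 → not met
Not met: 1, 2, 3, 4, 5, 7, 8, 9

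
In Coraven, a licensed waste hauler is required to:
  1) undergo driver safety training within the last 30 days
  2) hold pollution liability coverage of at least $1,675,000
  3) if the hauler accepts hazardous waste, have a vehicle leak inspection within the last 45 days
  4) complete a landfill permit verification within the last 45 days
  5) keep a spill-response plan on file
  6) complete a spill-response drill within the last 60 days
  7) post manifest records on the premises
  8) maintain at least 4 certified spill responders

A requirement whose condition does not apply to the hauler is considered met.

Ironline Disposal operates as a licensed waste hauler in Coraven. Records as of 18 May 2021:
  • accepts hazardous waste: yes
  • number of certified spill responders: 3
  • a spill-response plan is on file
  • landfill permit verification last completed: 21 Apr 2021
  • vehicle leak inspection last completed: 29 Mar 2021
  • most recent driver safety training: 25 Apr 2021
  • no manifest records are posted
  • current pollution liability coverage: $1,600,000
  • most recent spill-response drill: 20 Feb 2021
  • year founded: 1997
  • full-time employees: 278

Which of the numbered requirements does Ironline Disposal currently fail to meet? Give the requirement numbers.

2, 3, 6, 7, 8

1. driver safety training 23 days ago vs limit 30 → met
2. pollution liability coverage $1,600,000 < $1,675,000 → not met
3. condition 'accepts hazardous waste' holds; vehicle leak inspection 50 days ago vs limit 45 → not met
4. landfill permit verification 27 days ago vs limit 45 → met
5. spill-response plan present → met
6. spill-response drill 87 days ago vs limit 60 → not met
7. manifest records absent → not met
8. certified spill responders 3 < 4 → not met
Not met: 2, 3, 6, 7, 8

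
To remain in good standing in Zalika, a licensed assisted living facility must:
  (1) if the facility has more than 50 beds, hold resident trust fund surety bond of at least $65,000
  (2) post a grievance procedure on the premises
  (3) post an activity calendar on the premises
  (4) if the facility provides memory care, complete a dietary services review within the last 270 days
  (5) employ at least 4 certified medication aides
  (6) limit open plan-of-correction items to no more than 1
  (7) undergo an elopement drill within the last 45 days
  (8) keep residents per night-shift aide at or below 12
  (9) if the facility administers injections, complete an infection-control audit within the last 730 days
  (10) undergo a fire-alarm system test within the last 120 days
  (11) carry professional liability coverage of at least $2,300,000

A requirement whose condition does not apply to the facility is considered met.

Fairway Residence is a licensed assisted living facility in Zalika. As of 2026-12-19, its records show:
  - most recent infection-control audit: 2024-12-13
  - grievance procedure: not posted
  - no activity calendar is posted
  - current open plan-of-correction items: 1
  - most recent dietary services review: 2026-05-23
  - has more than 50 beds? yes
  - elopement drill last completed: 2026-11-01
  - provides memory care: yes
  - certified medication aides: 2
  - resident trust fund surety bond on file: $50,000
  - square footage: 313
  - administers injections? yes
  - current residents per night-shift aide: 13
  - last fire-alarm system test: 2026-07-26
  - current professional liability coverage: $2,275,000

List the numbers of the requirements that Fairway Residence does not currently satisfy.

1. condition 'has more than 50 beds' holds; resident trust fund surety bond $50,000 < $65,000 → not met
2. grievance procedure absent → not met
3. activity calendar absent → not met
4. condition 'provides memory care' holds; dietary services review 210 days ago vs limit 270 → met
5. certified medication aides 2 < 4 → not met
6. open plan-of-correction items 1 ≤ 1 → met
7. elopement drill 48 days ago vs limit 45 → not met
8. residents per night-shift aide 13 > 12 → not met
9. condition 'administers injections' holds; infection-control audit 736 days ago vs limit 730 → not met
10. fire-alarm system test 146 days ago vs limit 120 → not met
11. professional liability coverage $2,275,000 < $2,300,000 → not met
Not met: 1, 2, 3, 5, 7, 8, 9, 10, 11

1, 2, 3, 5, 7, 8, 9, 10, 11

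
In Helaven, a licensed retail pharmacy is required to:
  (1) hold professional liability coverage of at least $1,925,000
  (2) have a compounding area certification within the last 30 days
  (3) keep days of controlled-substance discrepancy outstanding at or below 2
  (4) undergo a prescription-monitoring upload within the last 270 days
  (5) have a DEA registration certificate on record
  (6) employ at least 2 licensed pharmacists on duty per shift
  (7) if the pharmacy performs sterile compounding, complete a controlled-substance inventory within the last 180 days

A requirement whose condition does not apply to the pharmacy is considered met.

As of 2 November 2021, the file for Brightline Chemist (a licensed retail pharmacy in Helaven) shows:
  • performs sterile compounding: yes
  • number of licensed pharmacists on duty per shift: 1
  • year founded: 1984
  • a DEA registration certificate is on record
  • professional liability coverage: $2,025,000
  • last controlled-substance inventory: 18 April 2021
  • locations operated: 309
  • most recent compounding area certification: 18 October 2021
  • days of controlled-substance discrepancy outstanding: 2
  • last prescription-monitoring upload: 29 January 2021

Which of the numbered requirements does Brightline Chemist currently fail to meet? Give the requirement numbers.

4, 6, 7

1. professional liability coverage $2,025,000 ≥ $1,925,000 → met
2. compounding area certification 15 days ago vs limit 30 → met
3. days of controlled-substance discrepancy outstanding 2 ≤ 2 → met
4. prescription-monitoring upload 277 days ago vs limit 270 → not met
5. DEA registration certificate present → met
6. licensed pharmacists on duty per shift 1 < 2 → not met
7. condition 'performs sterile compounding' holds; controlled-substance inventory 198 days ago vs limit 180 → not met
Not met: 4, 6, 7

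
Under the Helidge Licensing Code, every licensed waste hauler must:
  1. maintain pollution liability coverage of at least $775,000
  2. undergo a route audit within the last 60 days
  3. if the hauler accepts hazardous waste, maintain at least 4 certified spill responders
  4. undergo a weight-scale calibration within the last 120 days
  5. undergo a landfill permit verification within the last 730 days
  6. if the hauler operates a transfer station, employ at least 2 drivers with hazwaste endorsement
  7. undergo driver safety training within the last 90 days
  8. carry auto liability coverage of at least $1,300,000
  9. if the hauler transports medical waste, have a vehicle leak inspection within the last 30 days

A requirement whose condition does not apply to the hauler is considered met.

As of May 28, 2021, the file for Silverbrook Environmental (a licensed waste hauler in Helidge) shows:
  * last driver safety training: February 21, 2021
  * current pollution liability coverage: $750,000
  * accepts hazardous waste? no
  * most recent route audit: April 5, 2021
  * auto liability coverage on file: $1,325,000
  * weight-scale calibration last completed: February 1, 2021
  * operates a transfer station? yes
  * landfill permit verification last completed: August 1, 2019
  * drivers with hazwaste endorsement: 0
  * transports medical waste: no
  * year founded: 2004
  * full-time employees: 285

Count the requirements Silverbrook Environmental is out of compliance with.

3

1. pollution liability coverage $750,000 < $775,000 → not met
2. route audit 53 days ago vs limit 60 → met
3. condition 'accepts hazardous waste' does not hold → requirement n/a → met
4. weight-scale calibration 116 days ago vs limit 120 → met
5. landfill permit verification 666 days ago vs limit 730 → met
6. condition 'operates a transfer station' holds; drivers with hazwaste endorsement 0 < 2 → not met
7. driver safety training 96 days ago vs limit 90 → not met
8. auto liability coverage $1,325,000 ≥ $1,300,000 → met
9. condition 'transports medical waste' does not hold → requirement n/a → met
Not met: 3 of 9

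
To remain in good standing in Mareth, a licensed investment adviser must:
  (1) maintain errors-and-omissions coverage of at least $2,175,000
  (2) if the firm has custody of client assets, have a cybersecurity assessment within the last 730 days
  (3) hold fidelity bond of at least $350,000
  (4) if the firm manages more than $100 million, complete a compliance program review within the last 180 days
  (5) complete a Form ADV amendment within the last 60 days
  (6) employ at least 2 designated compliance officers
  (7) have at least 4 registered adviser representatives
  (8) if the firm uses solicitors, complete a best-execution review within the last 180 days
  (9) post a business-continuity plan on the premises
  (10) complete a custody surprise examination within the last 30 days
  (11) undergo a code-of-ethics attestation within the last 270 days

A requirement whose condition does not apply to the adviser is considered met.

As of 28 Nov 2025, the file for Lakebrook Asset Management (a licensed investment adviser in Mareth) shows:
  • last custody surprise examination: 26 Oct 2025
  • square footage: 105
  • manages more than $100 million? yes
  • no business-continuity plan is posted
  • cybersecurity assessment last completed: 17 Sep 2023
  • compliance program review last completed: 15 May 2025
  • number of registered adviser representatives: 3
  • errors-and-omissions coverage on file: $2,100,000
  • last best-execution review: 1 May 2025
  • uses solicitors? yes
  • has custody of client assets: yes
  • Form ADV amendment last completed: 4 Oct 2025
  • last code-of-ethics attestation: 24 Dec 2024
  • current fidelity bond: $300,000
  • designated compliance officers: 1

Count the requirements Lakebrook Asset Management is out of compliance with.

10

1. errors-and-omissions coverage $2,100,000 < $2,175,000 → not met
2. condition 'has custody of client assets' holds; cybersecurity assessment 803 days ago vs limit 730 → not met
3. fidelity bond $300,000 < $350,000 → not met
4. condition 'manages more than $100 million' holds; compliance program review 197 days ago vs limit 180 → not met
5. Form ADV amendment 55 days ago vs limit 60 → met
6. designated compliance officers 1 < 2 → not met
7. registered adviser representatives 3 < 4 → not met
8. condition 'uses solicitors' holds; best-execution review 211 days ago vs limit 180 → not met
9. business-continuity plan absent → not met
10. custody surprise examination 33 days ago vs limit 30 → not met
11. code-of-ethics attestation 339 days ago vs limit 270 → not met
Not met: 10 of 11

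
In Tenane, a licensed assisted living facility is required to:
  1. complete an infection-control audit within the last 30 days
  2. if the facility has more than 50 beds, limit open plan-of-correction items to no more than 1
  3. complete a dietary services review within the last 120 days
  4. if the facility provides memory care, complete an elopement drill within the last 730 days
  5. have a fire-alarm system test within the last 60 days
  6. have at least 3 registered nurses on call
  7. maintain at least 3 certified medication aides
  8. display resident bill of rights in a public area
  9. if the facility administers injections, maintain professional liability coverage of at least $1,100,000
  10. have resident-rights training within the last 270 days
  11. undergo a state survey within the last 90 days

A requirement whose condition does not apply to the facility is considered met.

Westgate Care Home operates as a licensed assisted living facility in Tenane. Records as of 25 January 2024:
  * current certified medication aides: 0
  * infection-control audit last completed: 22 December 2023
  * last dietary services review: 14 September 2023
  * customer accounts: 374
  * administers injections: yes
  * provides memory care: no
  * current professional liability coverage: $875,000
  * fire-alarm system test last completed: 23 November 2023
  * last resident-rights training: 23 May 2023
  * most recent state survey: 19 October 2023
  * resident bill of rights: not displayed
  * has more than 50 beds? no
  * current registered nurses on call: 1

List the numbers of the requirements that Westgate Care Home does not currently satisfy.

1, 3, 5, 6, 7, 8, 9, 11

1. infection-control audit 34 days ago vs limit 30 → not met
2. condition 'has more than 50 beds' does not hold → requirement n/a → met
3. dietary services review 133 days ago vs limit 120 → not met
4. condition 'provides memory care' does not hold → requirement n/a → met
5. fire-alarm system test 63 days ago vs limit 60 → not met
6. registered nurses on call 1 < 3 → not met
7. certified medication aides 0 < 3 → not met
8. resident bill of rights absent → not met
9. condition 'administers injections' holds; professional liability coverage $875,000 < $1,100,000 → not met
10. resident-rights training 247 days ago vs limit 270 → met
11. state survey 98 days ago vs limit 90 → not met
Not met: 1, 3, 5, 6, 7, 8, 9, 11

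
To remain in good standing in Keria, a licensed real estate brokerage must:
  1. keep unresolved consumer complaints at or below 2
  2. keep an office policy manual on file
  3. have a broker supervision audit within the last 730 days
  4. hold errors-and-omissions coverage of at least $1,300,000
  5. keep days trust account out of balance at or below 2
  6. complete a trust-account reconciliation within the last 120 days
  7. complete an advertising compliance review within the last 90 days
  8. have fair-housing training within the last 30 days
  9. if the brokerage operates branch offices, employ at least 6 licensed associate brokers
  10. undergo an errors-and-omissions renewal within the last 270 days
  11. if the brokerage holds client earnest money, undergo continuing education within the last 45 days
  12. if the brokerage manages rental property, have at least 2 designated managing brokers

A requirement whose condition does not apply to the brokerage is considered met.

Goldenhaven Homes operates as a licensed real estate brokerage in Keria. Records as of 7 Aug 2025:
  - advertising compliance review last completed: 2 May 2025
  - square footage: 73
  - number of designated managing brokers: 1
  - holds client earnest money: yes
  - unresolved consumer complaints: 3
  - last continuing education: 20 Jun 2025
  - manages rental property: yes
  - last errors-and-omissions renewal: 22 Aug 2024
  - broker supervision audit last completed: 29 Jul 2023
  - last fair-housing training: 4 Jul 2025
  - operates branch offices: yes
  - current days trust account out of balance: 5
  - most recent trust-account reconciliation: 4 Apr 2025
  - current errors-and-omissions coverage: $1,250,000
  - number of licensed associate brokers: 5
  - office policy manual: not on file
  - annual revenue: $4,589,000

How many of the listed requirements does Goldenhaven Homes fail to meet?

1. unresolved consumer complaints 3 > 2 → not met
2. office policy manual absent → not met
3. broker supervision audit 740 days ago vs limit 730 → not met
4. errors-and-omissions coverage $1,250,000 < $1,300,000 → not met
5. days trust account out of balance 5 > 2 → not met
6. trust-account reconciliation 125 days ago vs limit 120 → not met
7. advertising compliance review 97 days ago vs limit 90 → not met
8. fair-housing training 34 days ago vs limit 30 → not met
9. condition 'operates branch offices' holds; licensed associate brokers 5 < 6 → not met
10. errors-and-omissions renewal 350 days ago vs limit 270 → not met
11. condition 'holds client earnest money' holds; continuing education 48 days ago vs limit 45 → not met
12. condition 'manages rental property' holds; designated managing brokers 1 < 2 → not met
Not met: 12 of 12

12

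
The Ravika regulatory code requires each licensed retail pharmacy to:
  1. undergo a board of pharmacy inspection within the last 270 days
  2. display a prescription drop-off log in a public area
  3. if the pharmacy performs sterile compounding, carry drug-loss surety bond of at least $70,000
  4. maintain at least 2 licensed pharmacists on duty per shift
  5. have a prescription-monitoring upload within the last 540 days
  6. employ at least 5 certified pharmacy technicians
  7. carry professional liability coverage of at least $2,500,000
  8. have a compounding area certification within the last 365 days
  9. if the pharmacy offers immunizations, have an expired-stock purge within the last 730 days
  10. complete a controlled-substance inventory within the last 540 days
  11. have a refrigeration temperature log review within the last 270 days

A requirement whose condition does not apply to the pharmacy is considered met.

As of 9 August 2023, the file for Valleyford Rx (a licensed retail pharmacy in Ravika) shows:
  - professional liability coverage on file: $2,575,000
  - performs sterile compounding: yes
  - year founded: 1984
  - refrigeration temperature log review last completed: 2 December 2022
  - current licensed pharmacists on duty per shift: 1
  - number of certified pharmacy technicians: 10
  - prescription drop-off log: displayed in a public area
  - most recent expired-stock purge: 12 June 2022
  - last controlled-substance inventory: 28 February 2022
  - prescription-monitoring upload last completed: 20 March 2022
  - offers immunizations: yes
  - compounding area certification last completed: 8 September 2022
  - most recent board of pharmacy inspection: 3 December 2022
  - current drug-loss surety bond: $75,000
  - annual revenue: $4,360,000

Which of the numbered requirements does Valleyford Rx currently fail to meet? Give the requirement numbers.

1. board of pharmacy inspection 249 days ago vs limit 270 → met
2. prescription drop-off log present → met
3. condition 'performs sterile compounding' holds; drug-loss surety bond $75,000 ≥ $70,000 → met
4. licensed pharmacists on duty per shift 1 < 2 → not met
5. prescription-monitoring upload 507 days ago vs limit 540 → met
6. certified pharmacy technicians 10 ≥ 5 → met
7. professional liability coverage $2,575,000 ≥ $2,500,000 → met
8. compounding area certification 335 days ago vs limit 365 → met
9. condition 'offers immunizations' holds; expired-stock purge 423 days ago vs limit 730 → met
10. controlled-substance inventory 527 days ago vs limit 540 → met
11. refrigeration temperature log review 250 days ago vs limit 270 → met
Not met: 4

4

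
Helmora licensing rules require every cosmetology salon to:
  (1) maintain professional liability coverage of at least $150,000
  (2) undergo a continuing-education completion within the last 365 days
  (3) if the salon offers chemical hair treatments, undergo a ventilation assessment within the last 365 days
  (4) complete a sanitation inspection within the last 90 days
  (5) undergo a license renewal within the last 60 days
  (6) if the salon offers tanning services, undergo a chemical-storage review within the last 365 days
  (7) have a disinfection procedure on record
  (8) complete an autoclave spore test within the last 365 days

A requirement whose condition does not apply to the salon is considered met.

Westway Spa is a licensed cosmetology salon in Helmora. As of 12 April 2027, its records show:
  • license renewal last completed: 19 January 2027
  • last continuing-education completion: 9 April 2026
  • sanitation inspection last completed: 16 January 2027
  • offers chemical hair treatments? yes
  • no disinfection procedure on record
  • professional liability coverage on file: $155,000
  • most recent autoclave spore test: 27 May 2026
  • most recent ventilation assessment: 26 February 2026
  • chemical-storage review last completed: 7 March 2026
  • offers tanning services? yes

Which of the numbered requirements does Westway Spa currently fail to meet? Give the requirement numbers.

1. professional liability coverage $155,000 ≥ $150,000 → met
2. continuing-education completion 368 days ago vs limit 365 → not met
3. condition 'offers chemical hair treatments' holds; ventilation assessment 410 days ago vs limit 365 → not met
4. sanitation inspection 86 days ago vs limit 90 → met
5. license renewal 83 days ago vs limit 60 → not met
6. condition 'offers tanning services' holds; chemical-storage review 401 days ago vs limit 365 → not met
7. disinfection procedure absent → not met
8. autoclave spore test 320 days ago vs limit 365 → met
Not met: 2, 3, 5, 6, 7

2, 3, 5, 6, 7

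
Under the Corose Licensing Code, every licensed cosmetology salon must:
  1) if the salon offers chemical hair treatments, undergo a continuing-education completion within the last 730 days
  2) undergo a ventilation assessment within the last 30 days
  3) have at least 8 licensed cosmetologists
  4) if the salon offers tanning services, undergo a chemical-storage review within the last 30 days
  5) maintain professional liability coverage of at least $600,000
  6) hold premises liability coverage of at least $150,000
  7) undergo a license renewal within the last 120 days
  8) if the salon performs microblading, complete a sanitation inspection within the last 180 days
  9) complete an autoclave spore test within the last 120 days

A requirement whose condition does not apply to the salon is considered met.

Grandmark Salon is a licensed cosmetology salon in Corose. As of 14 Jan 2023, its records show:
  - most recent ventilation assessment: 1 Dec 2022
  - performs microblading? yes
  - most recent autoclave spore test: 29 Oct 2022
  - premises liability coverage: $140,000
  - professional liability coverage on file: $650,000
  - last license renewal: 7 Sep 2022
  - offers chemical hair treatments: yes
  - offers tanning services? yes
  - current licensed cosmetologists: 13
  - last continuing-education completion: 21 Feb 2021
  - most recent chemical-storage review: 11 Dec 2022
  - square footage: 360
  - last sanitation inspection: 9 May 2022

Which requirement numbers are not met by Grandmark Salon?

1. condition 'offers chemical hair treatments' holds; continuing-education completion 692 days ago vs limit 730 → met
2. ventilation assessment 44 days ago vs limit 30 → not met
3. licensed cosmetologists 13 ≥ 8 → met
4. condition 'offers tanning services' holds; chemical-storage review 34 days ago vs limit 30 → not met
5. professional liability coverage $650,000 ≥ $600,000 → met
6. premises liability coverage $140,000 < $150,000 → not met
7. license renewal 129 days ago vs limit 120 → not met
8. condition 'performs microblading' holds; sanitation inspection 250 days ago vs limit 180 → not met
9. autoclave spore test 77 days ago vs limit 120 → met
Not met: 2, 4, 6, 7, 8

2, 4, 6, 7, 8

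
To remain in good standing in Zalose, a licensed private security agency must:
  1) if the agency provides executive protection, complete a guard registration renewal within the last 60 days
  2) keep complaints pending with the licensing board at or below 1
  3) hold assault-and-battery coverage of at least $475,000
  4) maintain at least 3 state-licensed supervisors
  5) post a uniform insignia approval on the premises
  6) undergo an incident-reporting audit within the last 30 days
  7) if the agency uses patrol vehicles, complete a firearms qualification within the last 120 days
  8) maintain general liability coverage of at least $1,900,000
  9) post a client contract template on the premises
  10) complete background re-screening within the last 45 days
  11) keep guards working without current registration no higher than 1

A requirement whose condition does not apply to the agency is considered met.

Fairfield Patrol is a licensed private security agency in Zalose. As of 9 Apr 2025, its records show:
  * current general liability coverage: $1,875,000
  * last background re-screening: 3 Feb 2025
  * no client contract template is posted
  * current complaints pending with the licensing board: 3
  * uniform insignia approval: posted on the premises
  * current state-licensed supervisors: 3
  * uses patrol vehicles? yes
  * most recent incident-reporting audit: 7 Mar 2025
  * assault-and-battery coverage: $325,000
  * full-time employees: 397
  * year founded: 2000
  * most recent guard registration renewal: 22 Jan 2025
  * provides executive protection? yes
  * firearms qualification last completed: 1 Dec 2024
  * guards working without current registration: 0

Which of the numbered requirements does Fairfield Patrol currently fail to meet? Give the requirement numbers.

1. condition 'provides executive protection' holds; guard registration renewal 77 days ago vs limit 60 → not met
2. complaints pending with the licensing board 3 > 1 → not met
3. assault-and-battery coverage $325,000 < $475,000 → not met
4. state-licensed supervisors 3 ≥ 3 → met
5. uniform insignia approval present → met
6. incident-reporting audit 33 days ago vs limit 30 → not met
7. condition 'uses patrol vehicles' holds; firearms qualification 129 days ago vs limit 120 → not met
8. general liability coverage $1,875,000 < $1,900,000 → not met
9. client contract template absent → not met
10. background re-screening 65 days ago vs limit 45 → not met
11. guards working without current registration 0 ≤ 1 → met
Not met: 1, 2, 3, 6, 7, 8, 9, 10

1, 2, 3, 6, 7, 8, 9, 10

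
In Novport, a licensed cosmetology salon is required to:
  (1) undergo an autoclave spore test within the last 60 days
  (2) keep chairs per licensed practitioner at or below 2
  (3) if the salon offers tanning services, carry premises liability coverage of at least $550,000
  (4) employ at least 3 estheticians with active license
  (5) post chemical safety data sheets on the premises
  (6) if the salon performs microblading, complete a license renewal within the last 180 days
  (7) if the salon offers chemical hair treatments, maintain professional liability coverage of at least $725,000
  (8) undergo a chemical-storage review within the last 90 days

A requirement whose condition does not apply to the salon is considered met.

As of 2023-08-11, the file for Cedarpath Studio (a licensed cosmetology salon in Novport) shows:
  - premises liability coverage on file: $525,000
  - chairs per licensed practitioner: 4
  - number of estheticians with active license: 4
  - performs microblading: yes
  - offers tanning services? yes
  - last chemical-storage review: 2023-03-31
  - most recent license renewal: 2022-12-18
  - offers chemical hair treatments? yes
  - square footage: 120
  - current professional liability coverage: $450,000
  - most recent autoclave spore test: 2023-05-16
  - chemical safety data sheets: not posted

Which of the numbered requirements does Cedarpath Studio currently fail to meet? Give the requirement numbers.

1. autoclave spore test 87 days ago vs limit 60 → not met
2. chairs per licensed practitioner 4 > 2 → not met
3. condition 'offers tanning services' holds; premises liability coverage $525,000 < $550,000 → not met
4. estheticians with active license 4 ≥ 3 → met
5. chemical safety data sheets absent → not met
6. condition 'performs microblading' holds; license renewal 236 days ago vs limit 180 → not met
7. condition 'offers chemical hair treatments' holds; professional liability coverage $450,000 < $725,000 → not met
8. chemical-storage review 133 days ago vs limit 90 → not met
Not met: 1, 2, 3, 5, 6, 7, 8

1, 2, 3, 5, 6, 7, 8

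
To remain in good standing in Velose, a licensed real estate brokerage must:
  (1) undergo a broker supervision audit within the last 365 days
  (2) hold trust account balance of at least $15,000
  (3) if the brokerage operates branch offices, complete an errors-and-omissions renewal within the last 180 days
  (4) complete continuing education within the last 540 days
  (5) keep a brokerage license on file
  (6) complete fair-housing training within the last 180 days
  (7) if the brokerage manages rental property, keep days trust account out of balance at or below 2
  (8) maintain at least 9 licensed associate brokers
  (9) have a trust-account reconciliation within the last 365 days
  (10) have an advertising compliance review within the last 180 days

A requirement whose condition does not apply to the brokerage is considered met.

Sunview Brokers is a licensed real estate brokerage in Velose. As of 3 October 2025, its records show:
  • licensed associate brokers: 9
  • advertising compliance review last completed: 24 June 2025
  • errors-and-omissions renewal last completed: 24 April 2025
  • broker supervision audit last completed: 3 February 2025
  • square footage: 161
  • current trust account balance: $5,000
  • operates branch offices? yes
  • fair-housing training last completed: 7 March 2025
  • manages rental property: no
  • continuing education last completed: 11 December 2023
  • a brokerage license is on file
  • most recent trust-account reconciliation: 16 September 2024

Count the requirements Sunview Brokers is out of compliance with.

1. broker supervision audit 242 days ago vs limit 365 → met
2. trust account balance $5,000 < $15,000 → not met
3. condition 'operates branch offices' holds; errors-and-omissions renewal 162 days ago vs limit 180 → met
4. continuing education 662 days ago vs limit 540 → not met
5. brokerage license present → met
6. fair-housing training 210 days ago vs limit 180 → not met
7. condition 'manages rental property' does not hold → requirement n/a → met
8. licensed associate brokers 9 ≥ 9 → met
9. trust-account reconciliation 382 days ago vs limit 365 → not met
10. advertising compliance review 101 days ago vs limit 180 → met
Not met: 4 of 10

4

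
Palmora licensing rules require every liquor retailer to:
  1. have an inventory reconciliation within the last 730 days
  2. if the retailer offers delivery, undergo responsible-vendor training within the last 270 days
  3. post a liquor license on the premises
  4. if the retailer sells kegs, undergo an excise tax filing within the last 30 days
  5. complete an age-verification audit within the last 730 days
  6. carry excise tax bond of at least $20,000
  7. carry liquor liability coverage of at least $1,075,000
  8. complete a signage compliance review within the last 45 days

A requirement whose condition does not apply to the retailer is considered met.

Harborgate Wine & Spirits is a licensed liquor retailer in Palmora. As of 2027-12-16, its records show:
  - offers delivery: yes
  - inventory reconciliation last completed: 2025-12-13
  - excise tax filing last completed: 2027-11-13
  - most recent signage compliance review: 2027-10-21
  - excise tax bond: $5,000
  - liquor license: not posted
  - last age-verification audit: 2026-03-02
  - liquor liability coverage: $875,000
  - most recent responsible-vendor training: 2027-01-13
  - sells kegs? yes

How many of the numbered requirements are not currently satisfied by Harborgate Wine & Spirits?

1. inventory reconciliation 733 days ago vs limit 730 → not met
2. condition 'offers delivery' holds; responsible-vendor training 337 days ago vs limit 270 → not met
3. liquor license absent → not met
4. condition 'sells kegs' holds; excise tax filing 33 days ago vs limit 30 → not met
5. age-verification audit 654 days ago vs limit 730 → met
6. excise tax bond $5,000 < $20,000 → not met
7. liquor liability coverage $875,000 < $1,075,000 → not met
8. signage compliance review 56 days ago vs limit 45 → not met
Not met: 7 of 8

7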